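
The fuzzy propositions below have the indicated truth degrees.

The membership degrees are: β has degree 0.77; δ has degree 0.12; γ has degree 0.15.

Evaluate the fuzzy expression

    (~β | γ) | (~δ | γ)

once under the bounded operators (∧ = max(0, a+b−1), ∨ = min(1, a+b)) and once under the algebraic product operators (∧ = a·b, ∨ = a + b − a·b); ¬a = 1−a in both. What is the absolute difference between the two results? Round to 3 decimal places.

Under bounded:
  ~β = 1 − 0.77 = 0.23
  ~β | γ = min(1, a+b) on (0.23, 0.15) = 0.38
  ~δ = 1 − 0.12 = 0.88
  ~δ | γ = min(1, a+b) on (0.88, 0.15) = 1.00
  (~β | γ) | (~δ | γ) = min(1, a+b) on (0.38, 1.00) = 1.00
  → value = 1.0000
Under algebraic product:
  ~β = 1 − 0.7700 = 0.2300
  ~β | γ = a + b − a·b on (0.2300, 0.1500) = 0.3455
  ~δ = 1 − 0.1200 = 0.8800
  ~δ | γ = a + b − a·b on (0.8800, 0.1500) = 0.8980
  (~β | γ) | (~δ | γ) = a + b − a·b on (0.3455, 0.8980) = 0.9332
  → value = 0.9332
|1.0000 − 0.9332| = 0.067

0.067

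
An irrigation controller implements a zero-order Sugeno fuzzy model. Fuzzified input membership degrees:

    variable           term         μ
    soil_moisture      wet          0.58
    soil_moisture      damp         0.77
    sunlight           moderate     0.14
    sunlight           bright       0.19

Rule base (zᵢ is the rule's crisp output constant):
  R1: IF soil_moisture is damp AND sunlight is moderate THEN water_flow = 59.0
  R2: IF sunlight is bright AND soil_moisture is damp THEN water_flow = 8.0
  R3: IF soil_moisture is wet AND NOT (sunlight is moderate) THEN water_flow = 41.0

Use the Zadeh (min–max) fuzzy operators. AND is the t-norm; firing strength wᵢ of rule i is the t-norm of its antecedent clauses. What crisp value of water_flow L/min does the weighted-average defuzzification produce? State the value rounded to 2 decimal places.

R1 (z=59.0): damp=0.77, moderate=0.14; AND[min(a, b)] → w = 0.14
R2 (z=8.0): bright=0.19, damp=0.77; AND[min(a, b)] → w = 0.19
R3 (z=41.0): wet=0.58, ¬moderate=1−0.14=0.86; AND[min(a, b)] → w = 0.58
Weighted average = (0.14·59.0 + 0.19·8.0 + 0.58·41.0) / (0.14 + 0.19 + 0.58)
  = 33.5600 / 0.9100 = 36.88

36.88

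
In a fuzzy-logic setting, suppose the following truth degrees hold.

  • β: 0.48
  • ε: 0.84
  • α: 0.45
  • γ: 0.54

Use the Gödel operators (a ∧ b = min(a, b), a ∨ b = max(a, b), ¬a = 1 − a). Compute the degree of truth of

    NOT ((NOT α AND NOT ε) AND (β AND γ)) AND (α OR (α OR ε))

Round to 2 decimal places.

NOT α = 1 − 0.45 = 0.55
NOT ε = 1 − 0.84 = 0.16
NOT α AND NOT ε = min(a, b) on (0.55, 0.16) = 0.16
β AND γ = min(a, b) on (0.48, 0.54) = 0.48
(NOT α AND NOT ε) AND (β AND γ) = min(a, b) on (0.16, 0.48) = 0.16
NOT ((NOT α AND NOT ε) AND (β AND γ)) = 1 − 0.16 = 0.84
α OR ε = max(a, b) on (0.45, 0.84) = 0.84
α OR (α OR ε) = max(a, b) on (0.45, 0.84) = 0.84
NOT ((NOT α AND NOT ε) AND (β AND γ)) AND (α OR (α OR ε)) = min(a, b) on (0.84, 0.84) = 0.84

0.84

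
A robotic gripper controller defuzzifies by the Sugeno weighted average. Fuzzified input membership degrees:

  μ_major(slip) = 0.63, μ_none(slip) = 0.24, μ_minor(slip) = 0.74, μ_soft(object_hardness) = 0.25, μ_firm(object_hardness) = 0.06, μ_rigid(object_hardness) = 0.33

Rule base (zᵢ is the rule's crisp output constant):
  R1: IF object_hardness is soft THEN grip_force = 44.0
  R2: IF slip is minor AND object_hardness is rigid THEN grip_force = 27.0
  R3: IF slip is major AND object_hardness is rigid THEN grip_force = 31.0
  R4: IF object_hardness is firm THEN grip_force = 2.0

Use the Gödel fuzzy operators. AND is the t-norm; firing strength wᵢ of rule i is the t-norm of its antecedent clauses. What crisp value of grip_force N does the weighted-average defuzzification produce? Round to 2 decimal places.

R1 (z=44.0): soft=0.25 → w = 0.25
R2 (z=27.0): minor=0.74, rigid=0.33; AND[min(a, b)] → w = 0.33
R3 (z=31.0): major=0.63, rigid=0.33; AND[min(a, b)] → w = 0.33
R4 (z=2.0): firm=0.06 → w = 0.06
Weighted average = (0.25·44.0 + 0.33·27.0 + 0.33·31.0 + 0.06·2.0) / (0.25 + 0.33 + 0.33 + 0.06)
  = 30.2600 / 0.9700 = 31.20

31.20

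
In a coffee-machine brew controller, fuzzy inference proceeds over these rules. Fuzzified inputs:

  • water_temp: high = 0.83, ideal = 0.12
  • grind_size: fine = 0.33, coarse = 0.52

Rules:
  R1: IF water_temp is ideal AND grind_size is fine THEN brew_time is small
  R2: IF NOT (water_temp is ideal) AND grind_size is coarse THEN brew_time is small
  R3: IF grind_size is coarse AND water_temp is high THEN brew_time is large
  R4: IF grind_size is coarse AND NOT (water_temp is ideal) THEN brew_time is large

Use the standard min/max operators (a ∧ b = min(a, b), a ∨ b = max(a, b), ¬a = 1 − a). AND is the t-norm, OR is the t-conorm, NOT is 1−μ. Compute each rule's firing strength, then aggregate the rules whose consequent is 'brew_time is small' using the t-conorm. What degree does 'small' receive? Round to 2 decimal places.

0.52

R1: ideal=0.12, fine=0.33; AND[min(a, b)] → w = 0.12
R2: ¬ideal=1−0.12=0.88, coarse=0.52; AND[min(a, b)] → w = 0.52
R3: coarse=0.52, high=0.83; AND[min(a, b)] → w = 0.52
R4: coarse=0.52, ¬ideal=1−0.12=0.88; AND[min(a, b)] → w = 0.52
Rules with consequent 'small': {R1, R2} → strengths 0.12, 0.52
Aggregate via t-conorm [max(a, b)]: 0.52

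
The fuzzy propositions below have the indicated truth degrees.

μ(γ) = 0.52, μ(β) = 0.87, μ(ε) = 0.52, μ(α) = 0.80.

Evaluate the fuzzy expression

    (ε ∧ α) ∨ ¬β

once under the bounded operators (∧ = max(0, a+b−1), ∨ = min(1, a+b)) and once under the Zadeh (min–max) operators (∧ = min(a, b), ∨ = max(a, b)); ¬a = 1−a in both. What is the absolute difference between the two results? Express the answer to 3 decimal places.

Under bounded:
  ε ∧ α = max(0, a+b−1) on (0.52, 0.80) = 0.32
  ¬β = 1 − 0.87 = 0.13
  (ε ∧ α) ∨ ¬β = min(1, a+b) on (0.32, 0.13) = 0.45
  → value = 0.4500
Under Zadeh (min–max):
  ε ∧ α = min(a, b) on (0.52, 0.80) = 0.52
  ¬β = 1 − 0.87 = 0.13
  (ε ∧ α) ∨ ¬β = max(a, b) on (0.52, 0.13) = 0.52
  → value = 0.5200
|0.4500 − 0.5200| = 0.070

0.070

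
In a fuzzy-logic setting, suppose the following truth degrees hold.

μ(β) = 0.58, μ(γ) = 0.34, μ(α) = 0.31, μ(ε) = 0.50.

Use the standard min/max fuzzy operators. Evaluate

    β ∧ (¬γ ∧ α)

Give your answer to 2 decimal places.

0.31

¬γ = 1 − 0.34 = 0.66
¬γ ∧ α = min(a, b) on (0.66, 0.31) = 0.31
β ∧ (¬γ ∧ α) = min(a, b) on (0.58, 0.31) = 0.31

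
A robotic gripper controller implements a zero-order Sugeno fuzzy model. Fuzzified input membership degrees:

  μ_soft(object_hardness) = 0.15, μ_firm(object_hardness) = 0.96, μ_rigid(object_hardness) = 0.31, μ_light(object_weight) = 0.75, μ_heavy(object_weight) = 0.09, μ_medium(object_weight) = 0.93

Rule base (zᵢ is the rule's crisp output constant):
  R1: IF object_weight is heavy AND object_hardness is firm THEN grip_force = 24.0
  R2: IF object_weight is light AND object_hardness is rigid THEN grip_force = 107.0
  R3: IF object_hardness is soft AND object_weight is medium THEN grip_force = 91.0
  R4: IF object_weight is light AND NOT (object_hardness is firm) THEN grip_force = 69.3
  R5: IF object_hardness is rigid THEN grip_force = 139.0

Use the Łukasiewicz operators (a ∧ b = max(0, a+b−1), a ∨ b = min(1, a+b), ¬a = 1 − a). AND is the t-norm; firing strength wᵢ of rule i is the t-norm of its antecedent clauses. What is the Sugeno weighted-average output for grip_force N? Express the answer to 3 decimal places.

R1 (z=24.0): heavy=0.09, firm=0.96; AND[max(0, a+b−1)] → w = 0.05
R2 (z=107.0): light=0.75, rigid=0.31; AND[max(0, a+b−1)] → w = 0.06
R3 (z=91.0): soft=0.15, medium=0.93; AND[max(0, a+b−1)] → w = 0.08
R4 (z=69.3): light=0.75, ¬firm=1−0.96=0.04; AND[max(0, a+b−1)] → w = 0.00
R5 (z=139.0): rigid=0.31 → w = 0.31
Weighted average = (0.05·24.0 + 0.06·107.0 + 0.08·91.0 + 0.00·69.3 + 0.31·139.0) / (0.05 + 0.06 + 0.08 + 0.00 + 0.31)
  = 57.9900 / 0.5000 = 115.980

115.980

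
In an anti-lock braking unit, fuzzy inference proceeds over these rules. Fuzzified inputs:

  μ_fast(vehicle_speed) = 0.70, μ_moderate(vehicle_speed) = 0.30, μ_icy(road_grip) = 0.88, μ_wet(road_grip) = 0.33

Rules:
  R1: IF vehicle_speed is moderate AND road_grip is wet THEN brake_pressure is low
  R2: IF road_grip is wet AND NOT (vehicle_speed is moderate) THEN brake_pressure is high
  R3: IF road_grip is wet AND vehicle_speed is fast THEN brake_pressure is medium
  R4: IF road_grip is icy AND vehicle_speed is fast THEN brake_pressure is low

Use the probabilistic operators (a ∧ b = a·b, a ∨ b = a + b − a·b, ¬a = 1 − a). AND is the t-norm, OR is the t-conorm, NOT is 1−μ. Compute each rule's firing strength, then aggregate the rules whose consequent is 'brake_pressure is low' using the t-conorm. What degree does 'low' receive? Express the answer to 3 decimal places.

0.654

R1: moderate=0.30, wet=0.33; AND[a·b] → w = 0.0990
R2: wet=0.33, ¬moderate=1−0.30=0.70; AND[a·b] → w = 0.2310
R3: wet=0.33, fast=0.70; AND[a·b] → w = 0.2310
R4: icy=0.88, fast=0.70; AND[a·b] → w = 0.6160
Rules with consequent 'low': {R1, R4} → strengths 0.0990, 0.6160
Aggregate via t-conorm [a + b − a·b]: 0.6540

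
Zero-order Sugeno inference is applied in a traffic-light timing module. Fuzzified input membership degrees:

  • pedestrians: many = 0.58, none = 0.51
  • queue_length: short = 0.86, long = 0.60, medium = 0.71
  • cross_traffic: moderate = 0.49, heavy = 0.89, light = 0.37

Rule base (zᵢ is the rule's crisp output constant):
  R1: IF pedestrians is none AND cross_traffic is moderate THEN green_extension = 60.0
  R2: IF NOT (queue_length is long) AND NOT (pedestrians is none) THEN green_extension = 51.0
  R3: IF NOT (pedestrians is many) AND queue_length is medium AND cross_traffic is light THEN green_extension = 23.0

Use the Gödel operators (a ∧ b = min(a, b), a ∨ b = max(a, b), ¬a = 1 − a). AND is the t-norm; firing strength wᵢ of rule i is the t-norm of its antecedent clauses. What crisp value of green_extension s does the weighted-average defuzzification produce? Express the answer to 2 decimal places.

46.28

R1 (z=60.0): none=0.51, moderate=0.49; AND[min(a, b)] → w = 0.49
R2 (z=51.0): ¬long=1−0.60=0.40, ¬none=1−0.51=0.49; AND[min(a, b)] → w = 0.40
R3 (z=23.0): ¬many=1−0.58=0.42, medium=0.71, light=0.37; AND[min(a, b)] → w = 0.37
Weighted average = (0.49·60.0 + 0.40·51.0 + 0.37·23.0) / (0.49 + 0.40 + 0.37)
  = 58.3100 / 1.2600 = 46.28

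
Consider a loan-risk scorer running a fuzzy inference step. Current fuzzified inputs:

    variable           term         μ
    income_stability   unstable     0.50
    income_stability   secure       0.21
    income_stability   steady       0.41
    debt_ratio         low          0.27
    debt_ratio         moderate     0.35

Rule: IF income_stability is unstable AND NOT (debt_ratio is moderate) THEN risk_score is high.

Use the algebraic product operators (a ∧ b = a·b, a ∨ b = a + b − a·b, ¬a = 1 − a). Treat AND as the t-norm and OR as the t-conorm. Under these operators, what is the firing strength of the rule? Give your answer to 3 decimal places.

firing strength: unstable=0.50, ¬moderate=1−0.35=0.65; AND[a·b] → w = 0.3250

0.325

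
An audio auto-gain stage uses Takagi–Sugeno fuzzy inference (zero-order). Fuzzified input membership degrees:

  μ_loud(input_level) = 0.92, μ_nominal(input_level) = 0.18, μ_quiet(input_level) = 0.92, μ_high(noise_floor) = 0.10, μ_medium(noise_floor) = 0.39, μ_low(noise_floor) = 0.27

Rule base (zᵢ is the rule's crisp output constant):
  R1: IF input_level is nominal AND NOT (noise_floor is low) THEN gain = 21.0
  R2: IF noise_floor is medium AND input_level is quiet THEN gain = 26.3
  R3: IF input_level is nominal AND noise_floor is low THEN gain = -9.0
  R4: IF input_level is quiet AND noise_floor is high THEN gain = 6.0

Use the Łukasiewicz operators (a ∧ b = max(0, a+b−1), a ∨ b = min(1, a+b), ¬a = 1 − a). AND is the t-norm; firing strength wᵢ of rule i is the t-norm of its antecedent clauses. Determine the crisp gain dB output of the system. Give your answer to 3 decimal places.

25.070

R1 (z=21.0): nominal=0.18, ¬low=1−0.27=0.73; AND[max(0, a+b−1)] → w = 0.00
R2 (z=26.3): medium=0.39, quiet=0.92; AND[max(0, a+b−1)] → w = 0.31
R3 (z=-9.0): nominal=0.18, low=0.27; AND[max(0, a+b−1)] → w = 0.00
R4 (z=6.0): quiet=0.92, high=0.10; AND[max(0, a+b−1)] → w = 0.02
Weighted average = (0.00·21.0 + 0.31·26.3 + 0.00·-9.0 + 0.02·6.0) / (0.00 + 0.31 + 0.00 + 0.02)
  = 8.2730 / 0.3300 = 25.070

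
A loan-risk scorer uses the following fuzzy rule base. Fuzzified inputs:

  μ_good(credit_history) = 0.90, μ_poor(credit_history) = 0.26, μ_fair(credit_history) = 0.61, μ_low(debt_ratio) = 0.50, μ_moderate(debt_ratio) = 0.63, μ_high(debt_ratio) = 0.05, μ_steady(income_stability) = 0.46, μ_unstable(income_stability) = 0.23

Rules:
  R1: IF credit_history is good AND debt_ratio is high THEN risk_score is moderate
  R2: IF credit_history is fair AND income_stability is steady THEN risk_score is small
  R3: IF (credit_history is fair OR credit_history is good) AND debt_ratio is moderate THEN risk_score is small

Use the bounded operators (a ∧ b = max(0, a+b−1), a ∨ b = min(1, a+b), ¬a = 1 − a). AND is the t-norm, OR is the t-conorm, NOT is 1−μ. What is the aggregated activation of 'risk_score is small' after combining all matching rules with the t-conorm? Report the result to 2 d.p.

R1: good=0.90, high=0.05; AND[max(0, a+b−1)] → w = 0.00
R2: fair=0.61, steady=0.46; AND[max(0, a+b−1)] → w = 0.07
R3: (fair=0.61 OR good=0.90) = 1.00; AND[max(0, a+b−1)] with moderate=0.63 → w = 0.63
Rules with consequent 'small': {R2, R3} → strengths 0.07, 0.63
Aggregate via t-conorm [min(1, a+b)]: 0.70

0.70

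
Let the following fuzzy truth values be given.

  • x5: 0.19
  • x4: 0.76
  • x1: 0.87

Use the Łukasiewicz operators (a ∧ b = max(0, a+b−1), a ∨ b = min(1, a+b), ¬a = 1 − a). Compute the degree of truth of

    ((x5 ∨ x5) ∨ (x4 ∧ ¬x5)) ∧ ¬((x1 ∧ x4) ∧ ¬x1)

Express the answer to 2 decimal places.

x5 ∨ x5 = min(1, a+b) on (0.19, 0.19) = 0.38
¬x5 = 1 − 0.19 = 0.81
x4 ∧ ¬x5 = max(0, a+b−1) on (0.76, 0.81) = 0.57
(x5 ∨ x5) ∨ (x4 ∧ ¬x5) = min(1, a+b) on (0.38, 0.57) = 0.95
x1 ∧ x4 = max(0, a+b−1) on (0.87, 0.76) = 0.63
¬x1 = 1 − 0.87 = 0.13
(x1 ∧ x4) ∧ ¬x1 = max(0, a+b−1) on (0.63, 0.13) = 0.00
¬((x1 ∧ x4) ∧ ¬x1) = 1 − 0.00 = 1.00
((x5 ∨ x5) ∨ (x4 ∧ ¬x5)) ∧ ¬((x1 ∧ x4) ∧ ¬x1) = max(0, a+b−1) on (0.95, 1.00) = 0.95

0.95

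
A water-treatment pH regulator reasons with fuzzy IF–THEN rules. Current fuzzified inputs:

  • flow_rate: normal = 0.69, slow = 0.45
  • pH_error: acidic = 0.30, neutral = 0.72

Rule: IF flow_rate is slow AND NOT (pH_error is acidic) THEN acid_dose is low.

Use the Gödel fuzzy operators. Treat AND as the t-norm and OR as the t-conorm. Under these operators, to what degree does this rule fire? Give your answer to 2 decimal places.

firing strength: slow=0.45, ¬acidic=1−0.30=0.70; AND[min(a, b)] → w = 0.45

0.45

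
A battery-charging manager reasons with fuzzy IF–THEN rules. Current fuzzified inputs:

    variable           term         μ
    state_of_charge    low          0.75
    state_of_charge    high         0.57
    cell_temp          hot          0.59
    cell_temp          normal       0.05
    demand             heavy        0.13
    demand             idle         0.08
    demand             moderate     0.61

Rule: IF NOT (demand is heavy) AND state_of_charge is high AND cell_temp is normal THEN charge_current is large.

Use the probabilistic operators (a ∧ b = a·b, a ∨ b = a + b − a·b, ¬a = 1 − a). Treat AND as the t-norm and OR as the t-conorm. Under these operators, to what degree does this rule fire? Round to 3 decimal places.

firing strength: ¬heavy=1−0.13=0.87, high=0.57, normal=0.05; AND[a·b] → w = 0.0248

0.025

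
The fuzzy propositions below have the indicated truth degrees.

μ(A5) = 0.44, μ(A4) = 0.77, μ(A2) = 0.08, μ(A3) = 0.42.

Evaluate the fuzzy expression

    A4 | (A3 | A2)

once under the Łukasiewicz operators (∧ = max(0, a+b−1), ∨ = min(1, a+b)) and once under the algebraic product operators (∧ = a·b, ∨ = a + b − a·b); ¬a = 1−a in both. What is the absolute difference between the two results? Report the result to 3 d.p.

0.123

Under Łukasiewicz:
  A3 | A2 = min(1, a+b) on (0.42, 0.08) = 0.50
  A4 | (A3 | A2) = min(1, a+b) on (0.77, 0.50) = 1.00
  → value = 1.0000
Under algebraic product:
  A3 | A2 = a + b − a·b on (0.4200, 0.0800) = 0.4664
  A4 | (A3 | A2) = a + b − a·b on (0.7700, 0.4664) = 0.8773
  → value = 0.8773
|1.0000 − 0.8773| = 0.123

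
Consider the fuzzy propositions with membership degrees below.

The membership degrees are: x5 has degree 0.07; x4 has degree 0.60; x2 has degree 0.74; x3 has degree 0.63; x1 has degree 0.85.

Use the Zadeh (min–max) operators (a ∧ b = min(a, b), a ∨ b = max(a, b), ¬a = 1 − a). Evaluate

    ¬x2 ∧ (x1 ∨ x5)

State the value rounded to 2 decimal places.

0.26

¬x2 = 1 − 0.74 = 0.26
x1 ∨ x5 = max(a, b) on (0.85, 0.07) = 0.85
¬x2 ∧ (x1 ∨ x5) = min(a, b) on (0.26, 0.85) = 0.26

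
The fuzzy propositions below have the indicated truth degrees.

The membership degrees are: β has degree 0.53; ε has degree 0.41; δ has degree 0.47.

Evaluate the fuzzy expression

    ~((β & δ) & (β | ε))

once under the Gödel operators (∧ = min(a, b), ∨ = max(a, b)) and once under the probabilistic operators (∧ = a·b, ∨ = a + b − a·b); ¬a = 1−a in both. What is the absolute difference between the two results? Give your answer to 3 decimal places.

Under Gödel:
  β & δ = min(a, b) on (0.53, 0.47) = 0.47
  β | ε = max(a, b) on (0.53, 0.41) = 0.53
  (β & δ) & (β | ε) = min(a, b) on (0.47, 0.53) = 0.47
  ~((β & δ) & (β | ε)) = 1 − 0.47 = 0.53
  → value = 0.5300
Under probabilistic:
  β & δ = a·b on (0.5300, 0.4700) = 0.2491
  β | ε = a + b − a·b on (0.5300, 0.4100) = 0.7227
  (β & δ) & (β | ε) = a·b on (0.2491, 0.7227) = 0.1800
  ~((β & δ) & (β | ε)) = 1 − 0.1800 = 0.8200
  → value = 0.8200
|0.5300 − 0.8200| = 0.290

0.290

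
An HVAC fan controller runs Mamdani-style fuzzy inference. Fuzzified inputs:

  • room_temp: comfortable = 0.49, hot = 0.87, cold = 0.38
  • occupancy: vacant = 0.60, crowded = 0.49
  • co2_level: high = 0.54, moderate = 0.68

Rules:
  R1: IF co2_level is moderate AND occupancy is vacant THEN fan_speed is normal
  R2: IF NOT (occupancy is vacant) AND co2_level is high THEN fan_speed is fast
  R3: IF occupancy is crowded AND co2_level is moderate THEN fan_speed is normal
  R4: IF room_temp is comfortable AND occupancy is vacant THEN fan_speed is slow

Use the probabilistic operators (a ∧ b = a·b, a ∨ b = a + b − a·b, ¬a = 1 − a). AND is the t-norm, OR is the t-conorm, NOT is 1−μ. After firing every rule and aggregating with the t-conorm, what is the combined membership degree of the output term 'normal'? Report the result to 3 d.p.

R1: moderate=0.68, vacant=0.60; AND[a·b] → w = 0.4080
R2: ¬vacant=1−0.60=0.40, high=0.54; AND[a·b] → w = 0.2160
R3: crowded=0.49, moderate=0.68; AND[a·b] → w = 0.3332
R4: comfortable=0.49, vacant=0.60; AND[a·b] → w = 0.2940
Rules with consequent 'normal': {R1, R3} → strengths 0.4080, 0.3332
Aggregate via t-conorm [a + b − a·b]: 0.6053

0.605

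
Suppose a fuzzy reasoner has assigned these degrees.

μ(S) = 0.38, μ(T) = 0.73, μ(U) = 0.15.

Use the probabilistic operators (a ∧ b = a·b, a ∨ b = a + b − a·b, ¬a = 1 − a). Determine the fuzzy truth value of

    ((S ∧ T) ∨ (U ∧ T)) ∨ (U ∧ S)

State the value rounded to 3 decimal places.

S ∧ T = a·b on (0.3800, 0.7300) = 0.2774
U ∧ T = a·b on (0.1500, 0.7300) = 0.1095
(S ∧ T) ∨ (U ∧ T) = a + b − a·b on (0.2774, 0.1095) = 0.3565
U ∧ S = a·b on (0.1500, 0.3800) = 0.0570
((S ∧ T) ∨ (U ∧ T)) ∨ (U ∧ S) = a + b − a·b on (0.3565, 0.0570) = 0.3932

0.393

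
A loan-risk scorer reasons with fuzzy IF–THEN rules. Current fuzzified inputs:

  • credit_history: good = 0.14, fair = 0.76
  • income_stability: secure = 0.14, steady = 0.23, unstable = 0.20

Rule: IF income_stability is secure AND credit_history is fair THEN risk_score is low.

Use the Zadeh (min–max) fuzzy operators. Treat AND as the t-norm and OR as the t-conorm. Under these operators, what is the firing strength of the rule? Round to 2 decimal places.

0.14

firing strength: secure=0.14, fair=0.76; AND[min(a, b)] → w = 0.14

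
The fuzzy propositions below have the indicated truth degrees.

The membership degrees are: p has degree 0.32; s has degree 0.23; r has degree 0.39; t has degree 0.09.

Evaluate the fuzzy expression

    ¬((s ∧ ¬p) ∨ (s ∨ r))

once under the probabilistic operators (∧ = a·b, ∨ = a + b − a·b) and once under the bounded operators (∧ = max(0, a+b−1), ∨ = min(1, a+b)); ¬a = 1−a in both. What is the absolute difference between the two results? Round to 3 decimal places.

Under probabilistic:
  ¬p = 1 − 0.3200 = 0.6800
  s ∧ ¬p = a·b on (0.2300, 0.6800) = 0.1564
  s ∨ r = a + b − a·b on (0.2300, 0.3900) = 0.5303
  (s ∧ ¬p) ∨ (s ∨ r) = a + b − a·b on (0.1564, 0.5303) = 0.6038
  ¬((s ∧ ¬p) ∨ (s ∨ r)) = 1 − 0.6038 = 0.3962
  → value = 0.3962
Under bounded:
  ¬p = 1 − 0.32 = 0.68
  s ∧ ¬p = max(0, a+b−1) on (0.23, 0.68) = 0.00
  s ∨ r = min(1, a+b) on (0.23, 0.39) = 0.62
  (s ∧ ¬p) ∨ (s ∨ r) = min(1, a+b) on (0.00, 0.62) = 0.62
  ¬((s ∧ ¬p) ∨ (s ∨ r)) = 1 − 0.62 = 0.38
  → value = 0.3800
|0.3962 − 0.3800| = 0.016

0.016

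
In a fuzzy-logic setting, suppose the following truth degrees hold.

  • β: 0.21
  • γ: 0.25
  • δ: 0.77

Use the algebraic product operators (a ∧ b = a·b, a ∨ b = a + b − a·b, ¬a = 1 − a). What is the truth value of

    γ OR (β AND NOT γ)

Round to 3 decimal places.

0.368

NOT γ = 1 − 0.2500 = 0.7500
β AND NOT γ = a·b on (0.2100, 0.7500) = 0.1575
γ OR (β AND NOT γ) = a + b − a·b on (0.2500, 0.1575) = 0.3681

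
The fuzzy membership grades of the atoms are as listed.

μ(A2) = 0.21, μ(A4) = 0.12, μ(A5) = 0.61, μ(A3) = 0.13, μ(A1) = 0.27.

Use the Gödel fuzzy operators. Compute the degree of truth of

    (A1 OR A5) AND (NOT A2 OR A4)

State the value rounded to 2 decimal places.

A1 OR A5 = max(a, b) on (0.27, 0.61) = 0.61
NOT A2 = 1 − 0.21 = 0.79
NOT A2 OR A4 = max(a, b) on (0.79, 0.12) = 0.79
(A1 OR A5) AND (NOT A2 OR A4) = min(a, b) on (0.61, 0.79) = 0.61

0.61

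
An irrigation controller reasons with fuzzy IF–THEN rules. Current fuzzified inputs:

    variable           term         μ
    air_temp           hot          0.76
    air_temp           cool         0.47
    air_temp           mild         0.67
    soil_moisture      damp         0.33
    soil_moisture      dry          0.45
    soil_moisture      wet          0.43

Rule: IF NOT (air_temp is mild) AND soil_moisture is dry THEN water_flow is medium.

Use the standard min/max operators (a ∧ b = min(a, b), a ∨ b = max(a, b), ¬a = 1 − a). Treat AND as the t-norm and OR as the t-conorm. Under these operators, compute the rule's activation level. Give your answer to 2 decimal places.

firing strength: ¬mild=1−0.67=0.33, dry=0.45; AND[min(a, b)] → w = 0.33

0.33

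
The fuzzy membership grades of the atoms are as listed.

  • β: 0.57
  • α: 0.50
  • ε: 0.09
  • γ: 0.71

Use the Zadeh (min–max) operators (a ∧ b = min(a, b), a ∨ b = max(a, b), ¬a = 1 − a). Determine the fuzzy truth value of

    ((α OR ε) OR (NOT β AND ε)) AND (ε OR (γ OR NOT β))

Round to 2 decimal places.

α OR ε = max(a, b) on (0.50, 0.09) = 0.50
NOT β = 1 − 0.57 = 0.43
NOT β AND ε = min(a, b) on (0.43, 0.09) = 0.09
(α OR ε) OR (NOT β AND ε) = max(a, b) on (0.50, 0.09) = 0.50
NOT β = 1 − 0.57 = 0.43
γ OR NOT β = max(a, b) on (0.71, 0.43) = 0.71
ε OR (γ OR NOT β) = max(a, b) on (0.09, 0.71) = 0.71
((α OR ε) OR (NOT β AND ε)) AND (ε OR (γ OR NOT β)) = min(a, b) on (0.50, 0.71) = 0.50

0.50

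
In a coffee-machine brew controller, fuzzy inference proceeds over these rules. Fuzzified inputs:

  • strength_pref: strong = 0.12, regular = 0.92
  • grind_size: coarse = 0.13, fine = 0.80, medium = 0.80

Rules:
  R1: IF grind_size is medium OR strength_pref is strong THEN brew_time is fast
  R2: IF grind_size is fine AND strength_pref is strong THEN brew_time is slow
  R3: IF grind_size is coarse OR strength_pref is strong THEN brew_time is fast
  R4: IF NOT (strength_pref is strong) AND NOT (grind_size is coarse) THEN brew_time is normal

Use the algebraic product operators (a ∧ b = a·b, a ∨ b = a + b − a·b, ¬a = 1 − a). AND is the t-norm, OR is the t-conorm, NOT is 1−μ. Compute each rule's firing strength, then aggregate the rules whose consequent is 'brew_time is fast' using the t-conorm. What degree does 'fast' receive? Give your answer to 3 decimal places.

0.865

R1: medium=0.80, strong=0.12; OR[a + b − a·b] → w = 0.8240
R2: fine=0.80, strong=0.12; AND[a·b] → w = 0.0960
R3: coarse=0.13, strong=0.12; OR[a + b − a·b] → w = 0.2344
R4: ¬strong=1−0.12=0.88, ¬coarse=1−0.13=0.87; AND[a·b] → w = 0.7656
Rules with consequent 'fast': {R1, R3} → strengths 0.8240, 0.2344
Aggregate via t-conorm [a + b − a·b]: 0.8653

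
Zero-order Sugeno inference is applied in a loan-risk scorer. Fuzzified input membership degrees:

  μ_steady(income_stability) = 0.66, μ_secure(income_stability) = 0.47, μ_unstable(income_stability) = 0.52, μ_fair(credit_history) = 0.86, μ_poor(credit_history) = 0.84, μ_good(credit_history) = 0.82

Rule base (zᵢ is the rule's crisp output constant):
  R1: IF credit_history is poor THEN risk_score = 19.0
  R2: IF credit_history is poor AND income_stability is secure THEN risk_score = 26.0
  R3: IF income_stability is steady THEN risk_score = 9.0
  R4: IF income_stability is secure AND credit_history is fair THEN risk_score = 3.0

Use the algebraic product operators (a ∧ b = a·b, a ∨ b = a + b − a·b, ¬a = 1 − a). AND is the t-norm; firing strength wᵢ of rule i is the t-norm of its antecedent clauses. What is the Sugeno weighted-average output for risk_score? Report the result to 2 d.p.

R1 (z=19.0): poor=0.84 → w = 0.8400
R2 (z=26.0): poor=0.84, secure=0.47; AND[a·b] → w = 0.3948
R3 (z=9.0): steady=0.66 → w = 0.6600
R4 (z=3.0): secure=0.47, fair=0.86; AND[a·b] → w = 0.4042
Weighted average = (0.8400·19.0 + 0.3948·26.0 + 0.6600·9.0 + 0.4042·3.0) / (0.8400 + 0.3948 + 0.6600 + 0.4042)
  = 33.3774 / 2.2990 = 14.52

14.52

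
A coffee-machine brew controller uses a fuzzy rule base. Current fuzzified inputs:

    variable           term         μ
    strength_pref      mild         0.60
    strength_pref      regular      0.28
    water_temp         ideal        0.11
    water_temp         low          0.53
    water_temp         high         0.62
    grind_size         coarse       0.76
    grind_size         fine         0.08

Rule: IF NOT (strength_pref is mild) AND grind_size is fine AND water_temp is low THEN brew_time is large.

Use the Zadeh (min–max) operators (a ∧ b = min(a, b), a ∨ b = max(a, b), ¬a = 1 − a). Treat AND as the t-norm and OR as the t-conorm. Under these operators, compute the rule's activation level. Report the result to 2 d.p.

firing strength: ¬mild=1−0.60=0.40, fine=0.08, low=0.53; AND[min(a, b)] → w = 0.08

0.08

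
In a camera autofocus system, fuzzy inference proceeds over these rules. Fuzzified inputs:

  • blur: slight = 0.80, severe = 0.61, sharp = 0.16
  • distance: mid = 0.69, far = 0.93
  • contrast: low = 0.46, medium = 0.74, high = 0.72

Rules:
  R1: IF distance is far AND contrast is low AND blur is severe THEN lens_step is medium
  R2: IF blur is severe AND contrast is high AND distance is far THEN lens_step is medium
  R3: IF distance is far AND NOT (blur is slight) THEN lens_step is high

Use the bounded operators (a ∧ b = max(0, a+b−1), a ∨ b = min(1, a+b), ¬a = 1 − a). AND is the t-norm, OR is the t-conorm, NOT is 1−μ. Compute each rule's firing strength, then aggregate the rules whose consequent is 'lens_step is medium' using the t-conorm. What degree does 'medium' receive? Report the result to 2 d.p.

R1: far=0.93, low=0.46, severe=0.61; AND[max(0, a+b−1)] → w = 0.00
R2: severe=0.61, high=0.72, far=0.93; AND[max(0, a+b−1)] → w = 0.26
R3: far=0.93, ¬slight=1−0.80=0.20; AND[max(0, a+b−1)] → w = 0.13
Rules with consequent 'medium': {R1, R2} → strengths 0.00, 0.26
Aggregate via t-conorm [min(1, a+b)]: 0.26

0.26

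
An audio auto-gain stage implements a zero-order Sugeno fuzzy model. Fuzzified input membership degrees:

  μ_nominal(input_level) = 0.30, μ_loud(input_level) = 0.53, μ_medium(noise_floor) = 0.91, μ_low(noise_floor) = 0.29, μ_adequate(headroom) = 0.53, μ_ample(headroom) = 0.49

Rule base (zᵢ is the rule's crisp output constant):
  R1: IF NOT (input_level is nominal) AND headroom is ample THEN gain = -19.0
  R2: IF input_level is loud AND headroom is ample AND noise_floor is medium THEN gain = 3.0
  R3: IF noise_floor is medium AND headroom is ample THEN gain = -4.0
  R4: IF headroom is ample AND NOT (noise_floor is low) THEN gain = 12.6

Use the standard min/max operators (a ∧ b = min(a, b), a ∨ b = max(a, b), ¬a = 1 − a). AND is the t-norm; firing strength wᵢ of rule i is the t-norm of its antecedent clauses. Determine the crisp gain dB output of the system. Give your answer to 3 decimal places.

-1.850

R1 (z=-19.0): ¬nominal=1−0.30=0.70, ample=0.49; AND[min(a, b)] → w = 0.49
R2 (z=3.0): loud=0.53, ample=0.49, medium=0.91; AND[min(a, b)] → w = 0.49
R3 (z=-4.0): medium=0.91, ample=0.49; AND[min(a, b)] → w = 0.49
R4 (z=12.6): ample=0.49, ¬low=1−0.29=0.71; AND[min(a, b)] → w = 0.49
Weighted average = (0.49·-19.0 + 0.49·3.0 + 0.49·-4.0 + 0.49·12.6) / (0.49 + 0.49 + 0.49 + 0.49)
  = -3.6260 / 1.9600 = -1.850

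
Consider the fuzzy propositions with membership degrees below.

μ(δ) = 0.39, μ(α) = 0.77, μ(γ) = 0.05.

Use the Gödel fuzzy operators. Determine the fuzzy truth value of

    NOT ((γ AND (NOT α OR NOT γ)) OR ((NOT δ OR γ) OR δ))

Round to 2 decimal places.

0.39

NOT α = 1 − 0.77 = 0.23
NOT γ = 1 − 0.05 = 0.95
NOT α OR NOT γ = max(a, b) on (0.23, 0.95) = 0.95
γ AND (NOT α OR NOT γ) = min(a, b) on (0.05, 0.95) = 0.05
NOT δ = 1 − 0.39 = 0.61
NOT δ OR γ = max(a, b) on (0.61, 0.05) = 0.61
(NOT δ OR γ) OR δ = max(a, b) on (0.61, 0.39) = 0.61
(γ AND (NOT α OR NOT γ)) OR ((NOT δ OR γ) OR δ) = max(a, b) on (0.05, 0.61) = 0.61
NOT ((γ AND (NOT α OR NOT γ)) OR ((NOT δ OR γ) OR δ)) = 1 − 0.61 = 0.39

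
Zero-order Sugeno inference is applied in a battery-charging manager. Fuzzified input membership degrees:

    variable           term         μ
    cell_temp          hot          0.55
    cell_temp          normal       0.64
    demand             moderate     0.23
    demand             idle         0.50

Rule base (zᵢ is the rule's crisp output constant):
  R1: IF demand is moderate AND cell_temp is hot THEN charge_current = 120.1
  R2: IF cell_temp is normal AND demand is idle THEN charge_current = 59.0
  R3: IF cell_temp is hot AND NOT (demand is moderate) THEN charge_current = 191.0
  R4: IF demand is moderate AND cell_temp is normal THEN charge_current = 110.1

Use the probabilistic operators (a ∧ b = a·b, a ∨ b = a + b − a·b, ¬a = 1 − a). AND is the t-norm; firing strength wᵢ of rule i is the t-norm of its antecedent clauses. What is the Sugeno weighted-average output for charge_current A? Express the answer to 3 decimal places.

128.950

R1 (z=120.1): moderate=0.23, hot=0.55; AND[a·b] → w = 0.1265
R2 (z=59.0): normal=0.64, idle=0.50; AND[a·b] → w = 0.3200
R3 (z=191.0): hot=0.55, ¬moderate=1−0.23=0.77; AND[a·b] → w = 0.4235
R4 (z=110.1): moderate=0.23, normal=0.64; AND[a·b] → w = 0.1472
Weighted average = (0.1265·120.1 + 0.3200·59.0 + 0.4235·191.0 + 0.1472·110.1) / (0.1265 + 0.3200 + 0.4235 + 0.1472)
  = 131.1679 / 1.0172 = 128.950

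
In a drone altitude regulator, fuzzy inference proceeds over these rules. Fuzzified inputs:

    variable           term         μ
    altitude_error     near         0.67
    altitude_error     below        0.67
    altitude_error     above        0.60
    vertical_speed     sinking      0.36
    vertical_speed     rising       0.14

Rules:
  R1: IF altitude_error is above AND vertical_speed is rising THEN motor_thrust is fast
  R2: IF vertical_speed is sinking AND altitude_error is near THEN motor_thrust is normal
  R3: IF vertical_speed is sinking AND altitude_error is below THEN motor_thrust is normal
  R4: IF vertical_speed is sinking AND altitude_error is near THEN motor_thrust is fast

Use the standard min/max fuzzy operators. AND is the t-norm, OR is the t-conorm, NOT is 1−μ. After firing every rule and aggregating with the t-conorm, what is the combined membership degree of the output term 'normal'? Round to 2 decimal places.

0.36

R1: above=0.60, rising=0.14; AND[min(a, b)] → w = 0.14
R2: sinking=0.36, near=0.67; AND[min(a, b)] → w = 0.36
R3: sinking=0.36, below=0.67; AND[min(a, b)] → w = 0.36
R4: sinking=0.36, near=0.67; AND[min(a, b)] → w = 0.36
Rules with consequent 'normal': {R2, R3} → strengths 0.36, 0.36
Aggregate via t-conorm [max(a, b)]: 0.36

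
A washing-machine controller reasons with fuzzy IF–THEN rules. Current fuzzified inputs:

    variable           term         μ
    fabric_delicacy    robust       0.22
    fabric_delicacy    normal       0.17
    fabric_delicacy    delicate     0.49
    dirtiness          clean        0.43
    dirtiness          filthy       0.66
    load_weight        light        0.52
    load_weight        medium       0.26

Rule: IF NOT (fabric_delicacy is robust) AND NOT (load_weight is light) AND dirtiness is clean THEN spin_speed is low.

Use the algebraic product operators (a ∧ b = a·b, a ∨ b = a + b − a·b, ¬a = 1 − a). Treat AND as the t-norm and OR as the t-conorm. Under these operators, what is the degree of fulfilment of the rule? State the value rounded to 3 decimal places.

0.161

firing strength: ¬robust=1−0.22=0.78, ¬light=1−0.52=0.48, clean=0.43; AND[a·b] → w = 0.1610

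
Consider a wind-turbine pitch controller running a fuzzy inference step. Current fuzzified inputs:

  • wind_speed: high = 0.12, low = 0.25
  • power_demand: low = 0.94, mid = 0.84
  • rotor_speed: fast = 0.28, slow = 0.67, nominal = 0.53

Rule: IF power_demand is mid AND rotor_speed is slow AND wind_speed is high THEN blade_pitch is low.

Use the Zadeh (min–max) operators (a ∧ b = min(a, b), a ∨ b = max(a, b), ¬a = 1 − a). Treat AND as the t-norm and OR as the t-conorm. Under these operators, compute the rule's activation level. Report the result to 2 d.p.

firing strength: mid=0.84, slow=0.67, high=0.12; AND[min(a, b)] → w = 0.12

0.12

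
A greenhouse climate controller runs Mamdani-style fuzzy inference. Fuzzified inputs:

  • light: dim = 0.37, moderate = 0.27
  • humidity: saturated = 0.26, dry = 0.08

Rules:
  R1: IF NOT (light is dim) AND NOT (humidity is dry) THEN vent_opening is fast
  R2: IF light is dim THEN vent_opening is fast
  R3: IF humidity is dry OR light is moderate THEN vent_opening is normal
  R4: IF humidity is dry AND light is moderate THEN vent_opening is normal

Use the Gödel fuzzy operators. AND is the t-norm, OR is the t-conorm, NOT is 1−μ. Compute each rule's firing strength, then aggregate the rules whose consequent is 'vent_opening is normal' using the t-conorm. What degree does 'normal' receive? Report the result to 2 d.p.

R1: ¬dim=1−0.37=0.63, ¬dry=1−0.08=0.92; AND[min(a, b)] → w = 0.63
R2: dim=0.37 → w = 0.37
R3: dry=0.08, moderate=0.27; OR[max(a, b)] → w = 0.27
R4: dry=0.08, moderate=0.27; AND[min(a, b)] → w = 0.08
Rules with consequent 'normal': {R3, R4} → strengths 0.27, 0.08
Aggregate via t-conorm [max(a, b)]: 0.27

0.27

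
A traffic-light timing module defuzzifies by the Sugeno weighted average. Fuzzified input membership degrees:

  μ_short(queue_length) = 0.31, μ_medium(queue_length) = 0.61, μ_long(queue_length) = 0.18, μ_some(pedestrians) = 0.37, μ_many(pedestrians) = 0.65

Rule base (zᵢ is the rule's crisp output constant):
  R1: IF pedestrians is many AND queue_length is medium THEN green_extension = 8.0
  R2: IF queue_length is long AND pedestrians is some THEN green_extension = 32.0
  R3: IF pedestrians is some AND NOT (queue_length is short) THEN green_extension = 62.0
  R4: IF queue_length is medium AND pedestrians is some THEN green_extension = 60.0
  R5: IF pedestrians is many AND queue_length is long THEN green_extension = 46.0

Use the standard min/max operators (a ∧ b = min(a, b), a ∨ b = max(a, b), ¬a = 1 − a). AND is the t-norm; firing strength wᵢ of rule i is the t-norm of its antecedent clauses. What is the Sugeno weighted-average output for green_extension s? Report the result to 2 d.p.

R1 (z=8.0): many=0.65, medium=0.61; AND[min(a, b)] → w = 0.61
R2 (z=32.0): long=0.18, some=0.37; AND[min(a, b)] → w = 0.18
R3 (z=62.0): some=0.37, ¬short=1−0.31=0.69; AND[min(a, b)] → w = 0.37
R4 (z=60.0): medium=0.61, some=0.37; AND[min(a, b)] → w = 0.37
R5 (z=46.0): many=0.65, long=0.18; AND[min(a, b)] → w = 0.18
Weighted average = (0.61·8.0 + 0.18·32.0 + 0.37·62.0 + 0.37·60.0 + 0.18·46.0) / (0.61 + 0.18 + 0.37 + 0.37 + 0.18)
  = 64.0600 / 1.7100 = 37.46

37.46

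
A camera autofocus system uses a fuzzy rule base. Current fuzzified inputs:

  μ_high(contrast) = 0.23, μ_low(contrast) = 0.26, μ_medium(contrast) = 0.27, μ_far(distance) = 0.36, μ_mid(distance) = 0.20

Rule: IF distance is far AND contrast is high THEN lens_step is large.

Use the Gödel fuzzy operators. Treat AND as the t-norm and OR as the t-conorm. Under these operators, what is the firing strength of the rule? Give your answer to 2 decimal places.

0.23

firing strength: far=0.36, high=0.23; AND[min(a, b)] → w = 0.23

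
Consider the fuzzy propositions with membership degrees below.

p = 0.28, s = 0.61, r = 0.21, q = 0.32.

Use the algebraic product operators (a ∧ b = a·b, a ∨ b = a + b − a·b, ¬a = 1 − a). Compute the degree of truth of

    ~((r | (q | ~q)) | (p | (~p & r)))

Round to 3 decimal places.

~q = 1 − 0.3200 = 0.6800
q | ~q = a + b − a·b on (0.3200, 0.6800) = 0.7824
r | (q | ~q) = a + b − a·b on (0.2100, 0.7824) = 0.8281
~p = 1 − 0.2800 = 0.7200
~p & r = a·b on (0.7200, 0.2100) = 0.1512
p | (~p & r) = a + b − a·b on (0.2800, 0.1512) = 0.3889
(r | (q | ~q)) | (p | (~p & r)) = a + b − a·b on (0.8281, 0.3889) = 0.8949
~((r | (q | ~q)) | (p | (~p & r))) = 1 − 0.8949 = 0.1051

0.105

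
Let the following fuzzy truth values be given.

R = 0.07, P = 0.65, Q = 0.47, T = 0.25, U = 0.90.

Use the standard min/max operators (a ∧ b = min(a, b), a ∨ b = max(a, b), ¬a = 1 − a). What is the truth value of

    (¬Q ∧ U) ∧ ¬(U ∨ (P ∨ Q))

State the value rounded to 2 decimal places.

¬Q = 1 − 0.47 = 0.53
¬Q ∧ U = min(a, b) on (0.53, 0.90) = 0.53
P ∨ Q = max(a, b) on (0.65, 0.47) = 0.65
U ∨ (P ∨ Q) = max(a, b) on (0.90, 0.65) = 0.90
¬(U ∨ (P ∨ Q)) = 1 − 0.90 = 0.10
(¬Q ∧ U) ∧ ¬(U ∨ (P ∨ Q)) = min(a, b) on (0.53, 0.10) = 0.10

0.10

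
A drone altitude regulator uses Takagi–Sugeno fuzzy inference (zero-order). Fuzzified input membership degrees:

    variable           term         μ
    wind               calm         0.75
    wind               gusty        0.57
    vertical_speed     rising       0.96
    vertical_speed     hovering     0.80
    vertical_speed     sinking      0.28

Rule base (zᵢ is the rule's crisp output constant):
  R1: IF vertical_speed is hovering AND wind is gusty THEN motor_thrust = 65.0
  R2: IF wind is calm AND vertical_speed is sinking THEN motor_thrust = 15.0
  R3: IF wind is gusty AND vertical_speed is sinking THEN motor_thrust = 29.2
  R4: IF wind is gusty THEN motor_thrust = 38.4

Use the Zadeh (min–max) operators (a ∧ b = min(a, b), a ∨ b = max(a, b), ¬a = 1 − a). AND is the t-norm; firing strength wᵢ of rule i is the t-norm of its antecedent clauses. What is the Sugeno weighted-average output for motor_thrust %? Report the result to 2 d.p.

R1 (z=65.0): hovering=0.80, gusty=0.57; AND[min(a, b)] → w = 0.57
R2 (z=15.0): calm=0.75, sinking=0.28; AND[min(a, b)] → w = 0.28
R3 (z=29.2): gusty=0.57, sinking=0.28; AND[min(a, b)] → w = 0.28
R4 (z=38.4): gusty=0.57 → w = 0.57
Weighted average = (0.57·65.0 + 0.28·15.0 + 0.28·29.2 + 0.57·38.4) / (0.57 + 0.28 + 0.28 + 0.57)
  = 71.3140 / 1.7000 = 41.95

41.95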